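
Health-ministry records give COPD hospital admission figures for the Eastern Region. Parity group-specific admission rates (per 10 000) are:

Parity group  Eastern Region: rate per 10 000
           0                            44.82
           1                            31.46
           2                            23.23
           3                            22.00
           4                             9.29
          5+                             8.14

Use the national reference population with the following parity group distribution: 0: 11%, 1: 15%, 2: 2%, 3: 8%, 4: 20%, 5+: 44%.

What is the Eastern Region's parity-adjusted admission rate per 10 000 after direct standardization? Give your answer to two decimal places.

17.31

Standard weights: 0.11, 0.15, 0.02, 0.08, 0.20, 0.44.
Standardized rate: 0.1100×44.82 + 0.1500×31.46 + 0.0200×23.23 + 0.0800×22.00 + 0.2000×9.29 + 0.4400×8.14 = 17.3134 per 10 000.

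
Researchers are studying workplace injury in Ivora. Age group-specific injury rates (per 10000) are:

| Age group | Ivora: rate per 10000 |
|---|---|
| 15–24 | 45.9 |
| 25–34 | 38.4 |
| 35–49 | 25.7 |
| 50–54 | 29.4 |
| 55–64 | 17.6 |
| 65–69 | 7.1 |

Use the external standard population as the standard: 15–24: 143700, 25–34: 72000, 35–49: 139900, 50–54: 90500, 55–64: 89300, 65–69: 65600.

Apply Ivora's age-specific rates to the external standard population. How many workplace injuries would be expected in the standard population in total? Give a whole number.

Expected workplace injuries = Σ (standard pop × age-specific rate ÷ 10000)
= 143700×45.9/10000 + 72000×38.4/10000 + 139900×25.7/10000 + 90500×29.4/10000 + 89300×17.6/10000 + 65600×7.1/10000
= 659.58 + 276.48 + 359.54 + 266.07 + 157.17 + 46.58 = 1765.42.

1765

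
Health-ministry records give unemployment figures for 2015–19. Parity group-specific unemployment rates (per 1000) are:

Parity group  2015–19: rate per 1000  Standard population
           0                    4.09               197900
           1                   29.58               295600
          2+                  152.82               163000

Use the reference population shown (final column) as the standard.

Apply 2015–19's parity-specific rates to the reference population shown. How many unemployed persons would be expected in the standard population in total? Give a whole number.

Expected unemployed persons = Σ (standard pop × parity-specific rate ÷ 1000)
= 197900×4.09/1000 + 295600×29.58/1000 + 163000×152.82/1000
= 809.41 + 8743.85 + 24909.66 = 34462.92.

34463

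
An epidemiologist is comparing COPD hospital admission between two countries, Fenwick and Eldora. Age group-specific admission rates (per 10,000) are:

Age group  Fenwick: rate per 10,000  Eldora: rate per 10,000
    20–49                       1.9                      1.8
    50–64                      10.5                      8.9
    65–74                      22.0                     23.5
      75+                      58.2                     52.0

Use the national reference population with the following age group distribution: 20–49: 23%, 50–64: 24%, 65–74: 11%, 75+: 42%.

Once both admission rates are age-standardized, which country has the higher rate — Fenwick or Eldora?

Fenwick

Standard weights: 0.23, 0.24, 0.11, 0.42.
Fenwick: 0.2300×1.9 + 0.2400×10.5 + 0.1100×22.0 + 0.4200×58.2 = 29.8210 per 10,000.
Eldora: 0.2300×1.8 + 0.2400×8.9 + 0.1100×23.5 + 0.4200×52.0 = 26.9750 per 10,000.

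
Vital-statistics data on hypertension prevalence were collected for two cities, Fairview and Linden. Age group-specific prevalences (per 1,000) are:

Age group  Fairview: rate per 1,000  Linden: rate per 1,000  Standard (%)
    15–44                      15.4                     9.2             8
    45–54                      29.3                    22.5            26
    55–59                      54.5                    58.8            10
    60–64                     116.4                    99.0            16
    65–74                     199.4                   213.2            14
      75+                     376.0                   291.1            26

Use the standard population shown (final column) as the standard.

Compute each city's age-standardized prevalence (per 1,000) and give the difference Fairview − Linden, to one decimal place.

Standard weights: 0.08, 0.26, 0.10, 0.16, 0.14, 0.26.
Fairview: 0.0800×15.4 + 0.2600×29.3 + 0.1000×54.5 + 0.1600×116.4 + 0.1400×199.4 + 0.2600×376.0 = 158.6000 per 1,000.
Linden: 0.0800×9.2 + 0.2600×22.5 + 0.1000×58.8 + 0.1600×99.0 + 0.1400×213.2 + 0.2600×291.1 = 133.8400 per 1,000.
Difference = 158.6000 − 133.8400 = 24.7600.

24.8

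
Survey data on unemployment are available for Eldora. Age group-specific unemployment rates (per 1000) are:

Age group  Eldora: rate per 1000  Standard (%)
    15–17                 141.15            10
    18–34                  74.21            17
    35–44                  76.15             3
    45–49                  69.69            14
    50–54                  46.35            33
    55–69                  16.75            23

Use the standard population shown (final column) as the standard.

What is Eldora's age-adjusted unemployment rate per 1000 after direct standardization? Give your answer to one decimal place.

57.9

Standard weights: 0.10, 0.17, 0.03, 0.14, 0.33, 0.23.
Standardized rate: 0.1000×141.15 + 0.1700×74.21 + 0.0300×76.15 + 0.1400×69.69 + 0.3300×46.35 + 0.2300×16.75 = 57.9198 per 1000.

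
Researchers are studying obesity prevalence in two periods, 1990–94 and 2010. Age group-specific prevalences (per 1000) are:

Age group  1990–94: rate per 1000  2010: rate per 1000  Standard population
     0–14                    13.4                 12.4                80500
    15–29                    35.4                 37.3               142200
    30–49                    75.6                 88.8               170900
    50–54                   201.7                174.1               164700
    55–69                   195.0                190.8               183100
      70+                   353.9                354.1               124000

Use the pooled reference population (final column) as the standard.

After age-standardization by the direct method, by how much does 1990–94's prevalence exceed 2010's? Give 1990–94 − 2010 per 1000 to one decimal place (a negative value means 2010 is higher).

3.3

Standard total = 865400; weights = 0.0930, 0.1643, 0.1975, 0.1903, 0.2116, 0.1433.
1990–94: 0.0930×13.4 + 0.1643×35.4 + 0.1975×75.6 + 0.1903×201.7 + 0.2116×195.0 + 0.1433×353.9 = 152.3466 per 1000.
2010: 0.0930×12.4 + 0.1643×37.3 + 0.1975×88.8 + 0.1903×174.1 + 0.2116×190.8 + 0.1433×354.1 = 149.0598 per 1000.
Difference = 152.3466 − 149.0598 = 3.2868.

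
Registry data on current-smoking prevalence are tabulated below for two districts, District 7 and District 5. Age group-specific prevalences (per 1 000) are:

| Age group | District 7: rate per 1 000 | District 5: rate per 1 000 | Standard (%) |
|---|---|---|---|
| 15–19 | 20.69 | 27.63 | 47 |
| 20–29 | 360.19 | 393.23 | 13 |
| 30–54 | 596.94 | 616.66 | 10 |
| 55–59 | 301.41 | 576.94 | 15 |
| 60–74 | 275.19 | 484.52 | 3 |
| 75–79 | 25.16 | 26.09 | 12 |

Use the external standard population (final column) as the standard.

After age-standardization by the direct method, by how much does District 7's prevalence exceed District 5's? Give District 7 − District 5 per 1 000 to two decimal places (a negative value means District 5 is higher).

Standard weights: 0.47, 0.13, 0.10, 0.15, 0.03, 0.12.
District 7: 0.4700×20.69 + 0.1300×360.19 + 0.1000×596.94 + 0.1500×301.41 + 0.0300×275.19 + 0.1200×25.16 = 172.7294 per 1 000.
District 5: 0.4700×27.63 + 0.1300×393.23 + 0.1000×616.66 + 0.1500×576.94 + 0.0300×484.52 + 0.1200×26.09 = 229.9794 per 1 000.
Difference = 172.7294 − 229.9794 = -57.2500.

-57.25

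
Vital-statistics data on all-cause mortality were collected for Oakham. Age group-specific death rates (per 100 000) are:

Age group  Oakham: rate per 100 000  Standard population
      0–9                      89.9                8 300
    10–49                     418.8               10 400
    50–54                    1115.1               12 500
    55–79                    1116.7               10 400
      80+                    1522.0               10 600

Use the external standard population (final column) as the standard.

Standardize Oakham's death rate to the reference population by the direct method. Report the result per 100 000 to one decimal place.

896.3

Standard total = 52 200; weights = 0.1590, 0.1992, 0.2395, 0.1992, 0.2031.
Standardized rate: 0.1590×89.9 + 0.1992×418.8 + 0.2395×1115.1 + 0.1992×1116.7 + 0.2031×1522.0 = 896.3088 per 100 000.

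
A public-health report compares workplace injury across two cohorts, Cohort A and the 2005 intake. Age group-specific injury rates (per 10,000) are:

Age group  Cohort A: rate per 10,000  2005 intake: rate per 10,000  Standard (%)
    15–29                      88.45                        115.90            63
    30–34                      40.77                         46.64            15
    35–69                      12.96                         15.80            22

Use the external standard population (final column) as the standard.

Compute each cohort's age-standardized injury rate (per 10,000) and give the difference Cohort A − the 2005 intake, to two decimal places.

Standard weights: 0.63, 0.15, 0.22.
Cohort A: 0.6300×88.45 + 0.1500×40.77 + 0.2200×12.96 = 64.6902 per 10,000.
The 2005 intake: 0.6300×115.90 + 0.1500×46.64 + 0.2200×15.80 = 83.4890 per 10,000.
Difference = 64.6902 − 83.4890 = -18.7988.

-18.80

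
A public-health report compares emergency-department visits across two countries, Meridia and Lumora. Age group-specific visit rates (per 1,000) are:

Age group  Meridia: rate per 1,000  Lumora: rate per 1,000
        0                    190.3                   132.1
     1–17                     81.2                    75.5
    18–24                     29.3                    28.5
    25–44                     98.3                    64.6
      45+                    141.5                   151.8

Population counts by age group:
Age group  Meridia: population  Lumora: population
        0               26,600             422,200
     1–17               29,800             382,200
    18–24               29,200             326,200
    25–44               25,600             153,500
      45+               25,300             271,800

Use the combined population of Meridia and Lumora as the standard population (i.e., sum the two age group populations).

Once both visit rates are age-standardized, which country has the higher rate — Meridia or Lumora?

Combined standard total = 1,692,400; weights = 0.2652, 0.2434, 0.2100, 0.1058, 0.1755.
Meridia: 0.2652×190.3 + 0.2434×81.2 + 0.2100×29.3 + 0.1058×98.3 + 0.1755×141.5 = 111.6281 per 1,000.
Lumora: 0.2652×132.1 + 0.2434×75.5 + 0.2100×28.5 + 0.1058×64.6 + 0.1755×151.8 = 92.8805 per 1,000.

Meridia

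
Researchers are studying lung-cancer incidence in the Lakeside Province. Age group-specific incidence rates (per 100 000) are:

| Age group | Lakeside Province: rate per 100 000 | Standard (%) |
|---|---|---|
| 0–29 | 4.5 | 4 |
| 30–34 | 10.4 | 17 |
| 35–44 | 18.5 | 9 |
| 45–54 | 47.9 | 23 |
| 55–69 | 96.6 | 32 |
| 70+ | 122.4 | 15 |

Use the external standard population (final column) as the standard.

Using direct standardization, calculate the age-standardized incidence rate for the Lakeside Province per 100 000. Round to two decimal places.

Standard weights: 0.04, 0.17, 0.09, 0.23, 0.32, 0.15.
Standardized rate: 0.0400×4.5 + 0.1700×10.4 + 0.0900×18.5 + 0.2300×47.9 + 0.3200×96.6 + 0.1500×122.4 = 63.9020 per 100 000.

63.90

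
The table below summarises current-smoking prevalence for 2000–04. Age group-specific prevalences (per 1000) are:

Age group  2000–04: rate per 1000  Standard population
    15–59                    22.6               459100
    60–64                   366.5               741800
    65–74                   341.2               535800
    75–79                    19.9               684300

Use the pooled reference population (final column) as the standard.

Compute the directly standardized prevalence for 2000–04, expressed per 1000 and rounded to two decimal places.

197.72

Standard total = 2421000; weights = 0.1896, 0.3064, 0.2213, 0.2827.
Standardized rate: 0.1896×22.6 + 0.3064×366.5 + 0.2213×341.2 + 0.2827×19.9 = 197.7191 per 1000.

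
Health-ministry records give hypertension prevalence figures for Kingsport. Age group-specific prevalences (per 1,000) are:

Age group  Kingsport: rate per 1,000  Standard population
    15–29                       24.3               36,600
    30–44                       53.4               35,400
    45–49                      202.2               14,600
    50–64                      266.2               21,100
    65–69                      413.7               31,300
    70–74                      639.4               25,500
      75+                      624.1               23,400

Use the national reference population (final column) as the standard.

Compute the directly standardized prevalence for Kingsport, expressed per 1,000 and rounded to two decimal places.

Standard total = 187,900; weights = 0.1948, 0.1884, 0.0777, 0.1123, 0.1666, 0.1357, 0.1245.
Standardized rate: 0.1948×24.3 + 0.1884×53.4 + 0.0777×202.2 + 0.1123×266.2 + 0.1666×413.7 + 0.1357×639.4 + 0.1245×624.1 = 293.8059 per 1,000.

293.81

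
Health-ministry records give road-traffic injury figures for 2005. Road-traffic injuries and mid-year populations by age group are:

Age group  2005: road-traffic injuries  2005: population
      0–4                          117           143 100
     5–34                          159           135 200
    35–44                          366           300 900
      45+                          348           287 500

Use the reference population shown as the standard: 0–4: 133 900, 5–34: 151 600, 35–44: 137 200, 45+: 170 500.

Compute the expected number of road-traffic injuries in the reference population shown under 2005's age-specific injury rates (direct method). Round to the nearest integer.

Age-specific rates per 100 000 for 2005: 81.76, 117.60, 121.64, 121.04.
Expected road-traffic injuries = Σ (standard pop × age-specific rate ÷ 100 000)
= 133 900×81.76/100 000 + 151 600×117.60/100 000 + 137 200×121.64/100 000 + 170 500×121.04/100 000
= 109.48 + 178.29 + 166.88 + 206.38 = 661.03.

661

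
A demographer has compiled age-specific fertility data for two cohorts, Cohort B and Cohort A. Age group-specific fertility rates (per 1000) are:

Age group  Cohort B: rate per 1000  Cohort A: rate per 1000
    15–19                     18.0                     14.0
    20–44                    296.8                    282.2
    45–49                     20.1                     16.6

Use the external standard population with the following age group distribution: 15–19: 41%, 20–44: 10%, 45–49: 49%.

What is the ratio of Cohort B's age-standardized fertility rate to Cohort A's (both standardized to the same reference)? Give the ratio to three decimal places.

Standard weights: 0.41, 0.10, 0.49.
Cohort B: 0.4100×18.0 + 0.1000×296.8 + 0.4900×20.1 = 46.9090 per 1000.
Cohort A: 0.4100×14.0 + 0.1000×282.2 + 0.4900×16.6 = 42.0940 per 1000.
Ratio = 46.9090 ÷ 42.0940 = 1.11439.

1.114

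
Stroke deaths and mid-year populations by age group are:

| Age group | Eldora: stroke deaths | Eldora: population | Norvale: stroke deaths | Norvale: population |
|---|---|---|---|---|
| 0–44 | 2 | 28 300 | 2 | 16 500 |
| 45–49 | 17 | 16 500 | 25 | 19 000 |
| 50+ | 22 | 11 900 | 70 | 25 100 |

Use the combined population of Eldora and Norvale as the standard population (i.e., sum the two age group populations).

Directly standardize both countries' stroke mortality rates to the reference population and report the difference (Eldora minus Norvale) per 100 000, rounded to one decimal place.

Age-specific rates per 100 000 for Eldora: 7.07, 103.03, 184.87.
For Norvale: 12.12, 131.58, 278.88.
Combined standard total = 117 300; weights = 0.3819, 0.3026, 0.3154.
Eldora: 0.3819×7.07 + 0.3026×103.03 + 0.3154×184.87 = 92.1954 per 100 000.
Norvale: 0.3819×12.12 + 0.3026×131.58 + 0.3154×278.88 = 132.4195 per 100 000.
Difference = 92.1954 − 132.4195 = -40.2241.

-40.2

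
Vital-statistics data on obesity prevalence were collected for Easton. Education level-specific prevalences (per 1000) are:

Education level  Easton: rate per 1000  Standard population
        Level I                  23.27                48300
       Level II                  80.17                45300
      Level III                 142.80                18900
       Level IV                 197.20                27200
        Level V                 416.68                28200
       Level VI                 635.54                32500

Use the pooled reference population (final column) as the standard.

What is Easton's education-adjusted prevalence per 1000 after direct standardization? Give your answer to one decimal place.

Standard total = 200400; weights = 0.2410, 0.2260, 0.0943, 0.1357, 0.1407, 0.1622.
Standardized rate: 0.2410×23.27 + 0.2260×80.17 + 0.0943×142.80 + 0.1357×197.20 + 0.1407×416.68 + 0.1622×635.54 = 225.6678 per 1000.

225.7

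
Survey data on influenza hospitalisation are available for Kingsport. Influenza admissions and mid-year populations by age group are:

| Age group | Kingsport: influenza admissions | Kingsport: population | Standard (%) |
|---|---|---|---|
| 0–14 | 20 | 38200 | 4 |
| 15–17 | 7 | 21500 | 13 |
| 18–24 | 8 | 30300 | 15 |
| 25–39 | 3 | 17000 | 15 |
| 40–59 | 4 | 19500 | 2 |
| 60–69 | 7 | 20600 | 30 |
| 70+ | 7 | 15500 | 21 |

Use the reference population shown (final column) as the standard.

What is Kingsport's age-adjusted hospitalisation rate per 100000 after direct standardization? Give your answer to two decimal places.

Age-specific rates per 100000 for Kingsport: 52.36, 32.56, 26.40, 17.65, 20.51, 33.98, 45.16.
Standard weights: 0.04, 0.13, 0.15, 0.15, 0.02, 0.30, 0.21.
Standardized rate: 0.0400×52.36 + 0.1300×32.56 + 0.1500×26.40 + 0.1500×17.65 + 0.0200×20.51 + 0.3000×33.98 + 0.2100×45.16 = 33.0226 per 100000.

33.02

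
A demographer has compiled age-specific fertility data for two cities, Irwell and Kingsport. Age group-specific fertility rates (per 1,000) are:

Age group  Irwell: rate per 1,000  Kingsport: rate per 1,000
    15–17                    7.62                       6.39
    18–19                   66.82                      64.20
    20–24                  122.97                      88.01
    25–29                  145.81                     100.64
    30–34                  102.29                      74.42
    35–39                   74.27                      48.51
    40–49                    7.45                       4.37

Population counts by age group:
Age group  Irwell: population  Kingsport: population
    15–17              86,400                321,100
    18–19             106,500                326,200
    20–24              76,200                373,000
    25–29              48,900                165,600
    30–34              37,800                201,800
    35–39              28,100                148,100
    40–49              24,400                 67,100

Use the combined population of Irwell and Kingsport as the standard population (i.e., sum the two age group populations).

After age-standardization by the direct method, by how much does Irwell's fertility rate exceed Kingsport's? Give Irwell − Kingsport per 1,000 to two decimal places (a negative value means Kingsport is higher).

Combined standard total = 2,011,200; weights = 0.2026, 0.2151, 0.2233, 0.1067, 0.1191, 0.0876, 0.0455.
Irwell: 0.2026×7.62 + 0.2151×66.82 + 0.2233×122.97 + 0.1067×145.81 + 0.1191×102.29 + 0.0876×74.27 + 0.0455×7.45 = 77.9680 per 1,000.
Kingsport: 0.2026×6.39 + 0.2151×64.20 + 0.2233×88.01 + 0.1067×100.64 + 0.1191×74.42 + 0.0876×48.51 + 0.0455×4.37 = 58.8121 per 1,000.
Difference = 77.9680 − 58.8121 = 19.1559.

19.16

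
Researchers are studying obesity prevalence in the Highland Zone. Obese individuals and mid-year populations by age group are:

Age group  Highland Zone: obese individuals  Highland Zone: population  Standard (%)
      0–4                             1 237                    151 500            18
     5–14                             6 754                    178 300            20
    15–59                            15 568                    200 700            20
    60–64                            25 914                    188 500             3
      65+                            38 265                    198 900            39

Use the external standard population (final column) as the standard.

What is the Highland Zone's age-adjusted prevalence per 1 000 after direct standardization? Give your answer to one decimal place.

103.7

Age-specific rates per 1 000 for the Highland Zone: 8.165, 37.880, 77.569, 137.475, 192.383.
Standard weights: 0.18, 0.20, 0.20, 0.03, 0.39.
Standardized rate: 0.1800×8.165 + 0.2000×37.880 + 0.2000×77.569 + 0.0300×137.475 + 0.3900×192.383 = 103.7131 per 1 000.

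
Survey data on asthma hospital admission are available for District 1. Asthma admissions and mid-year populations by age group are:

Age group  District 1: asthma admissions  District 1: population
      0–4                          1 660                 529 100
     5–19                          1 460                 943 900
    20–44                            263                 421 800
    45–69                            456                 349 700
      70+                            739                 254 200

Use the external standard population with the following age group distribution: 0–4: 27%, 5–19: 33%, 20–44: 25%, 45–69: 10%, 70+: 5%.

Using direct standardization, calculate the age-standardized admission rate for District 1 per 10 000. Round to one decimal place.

Age-specific rates per 10 000 for District 1: 31.37, 15.47, 6.24, 13.04, 29.07.
Standard weights: 0.27, 0.33, 0.25, 0.10, 0.05.
Standardized rate: 0.2700×31.37 + 0.3300×15.47 + 0.2500×6.24 + 0.1000×13.04 + 0.0500×29.07 = 17.8917 per 10 000.

17.9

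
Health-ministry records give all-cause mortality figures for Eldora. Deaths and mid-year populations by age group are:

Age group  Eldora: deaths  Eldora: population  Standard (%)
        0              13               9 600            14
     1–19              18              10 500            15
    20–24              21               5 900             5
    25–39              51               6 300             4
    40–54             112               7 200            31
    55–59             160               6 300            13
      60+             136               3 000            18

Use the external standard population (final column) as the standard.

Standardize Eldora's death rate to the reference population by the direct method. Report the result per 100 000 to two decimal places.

Age-specific rates per 100 000 for Eldora: 135.42, 171.43, 355.93, 809.52, 1555.56, 2539.68, 4533.33.
Standard weights: 0.14, 0.15, 0.05, 0.04, 0.31, 0.13, 0.18.
Standardized rate: 0.1400×135.42 + 0.1500×171.43 + 0.0500×355.93 + 0.0400×809.52 + 0.3100×1555.56 + 0.1300×2539.68 + 0.1800×4533.33 = 1723.2311 per 100 000.

1723.23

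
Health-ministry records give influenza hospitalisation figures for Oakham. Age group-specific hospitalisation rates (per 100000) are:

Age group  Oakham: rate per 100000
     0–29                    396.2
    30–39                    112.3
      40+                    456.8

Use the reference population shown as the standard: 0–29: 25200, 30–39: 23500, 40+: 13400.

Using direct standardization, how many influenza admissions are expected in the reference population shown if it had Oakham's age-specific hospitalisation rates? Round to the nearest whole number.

Expected influenza admissions = Σ (standard pop × age-specific rate ÷ 100000)
= 25200×396.2/100000 + 23500×112.3/100000 + 13400×456.8/100000
= 99.84 + 26.39 + 61.21 = 187.44.

187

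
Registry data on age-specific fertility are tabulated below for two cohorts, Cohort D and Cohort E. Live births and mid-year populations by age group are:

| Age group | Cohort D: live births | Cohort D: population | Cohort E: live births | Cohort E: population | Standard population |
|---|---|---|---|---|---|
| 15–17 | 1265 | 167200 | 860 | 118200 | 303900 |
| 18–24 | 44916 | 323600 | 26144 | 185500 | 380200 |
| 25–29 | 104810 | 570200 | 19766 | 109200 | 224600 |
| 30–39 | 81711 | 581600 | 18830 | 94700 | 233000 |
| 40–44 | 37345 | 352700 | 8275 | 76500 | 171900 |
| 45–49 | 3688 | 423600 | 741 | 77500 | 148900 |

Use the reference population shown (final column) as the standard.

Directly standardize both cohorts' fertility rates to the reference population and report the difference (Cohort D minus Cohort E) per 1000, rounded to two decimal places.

-9.72

Age-specific rates per 1000 for Cohort D: 7.566, 138.801, 183.813, 140.493, 105.883, 8.706.
For Cohort E: 7.276, 140.938, 181.007, 198.838, 108.170, 9.561.
Standard total = 1462500; weights = 0.2078, 0.2600, 0.1536, 0.1593, 0.1175, 0.1018.
Cohort D: 0.2078×7.566 + 0.2600×138.801 + 0.1536×183.813 + 0.1593×140.493 + 0.1175×105.883 + 0.1018×8.706 = 101.5989 per 1000.
Cohort E: 0.2078×7.276 + 0.2600×140.938 + 0.1536×181.007 + 0.1593×198.838 + 0.1175×108.170 + 0.1018×9.561 = 111.3145 per 1000.
Difference = 101.5989 − 111.3145 = -9.7156.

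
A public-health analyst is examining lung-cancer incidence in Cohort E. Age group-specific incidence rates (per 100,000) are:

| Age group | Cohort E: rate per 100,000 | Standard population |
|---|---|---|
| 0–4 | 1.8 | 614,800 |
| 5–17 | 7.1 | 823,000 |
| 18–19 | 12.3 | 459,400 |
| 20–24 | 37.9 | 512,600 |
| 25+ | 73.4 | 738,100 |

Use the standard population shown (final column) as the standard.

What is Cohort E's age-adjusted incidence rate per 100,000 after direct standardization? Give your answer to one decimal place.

Standard total = 3,147,900; weights = 0.1953, 0.2614, 0.1459, 0.1628, 0.2345.
Standardized rate: 0.1953×1.8 + 0.2614×7.1 + 0.1459×12.3 + 0.1628×37.9 + 0.2345×73.4 = 27.3848 per 100,000.

27.4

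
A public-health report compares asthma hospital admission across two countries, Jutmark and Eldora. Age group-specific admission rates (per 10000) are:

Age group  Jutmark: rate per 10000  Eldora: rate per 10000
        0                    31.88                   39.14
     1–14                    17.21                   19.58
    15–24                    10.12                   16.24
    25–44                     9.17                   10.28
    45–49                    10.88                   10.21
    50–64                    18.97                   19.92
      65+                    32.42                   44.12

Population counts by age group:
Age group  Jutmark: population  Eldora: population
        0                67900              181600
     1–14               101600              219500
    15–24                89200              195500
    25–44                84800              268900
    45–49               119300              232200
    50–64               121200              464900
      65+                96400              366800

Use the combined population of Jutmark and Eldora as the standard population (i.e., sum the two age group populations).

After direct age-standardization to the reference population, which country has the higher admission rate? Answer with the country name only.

Combined standard total = 2609800; weights = 0.0956, 0.1230, 0.1091, 0.1355, 0.1347, 0.2246, 0.1775.
Jutmark: 0.0956×31.88 + 0.1230×17.21 + 0.1091×10.12 + 0.1355×9.17 + 0.1347×10.88 + 0.2246×18.97 + 0.1775×32.42 = 18.9916 per 10000.
Eldora: 0.0956×39.14 + 0.1230×19.58 + 0.1091×16.24 + 0.1355×10.28 + 0.1347×10.21 + 0.2246×19.92 + 0.1775×44.12 = 22.9950 per 10000.

Eldora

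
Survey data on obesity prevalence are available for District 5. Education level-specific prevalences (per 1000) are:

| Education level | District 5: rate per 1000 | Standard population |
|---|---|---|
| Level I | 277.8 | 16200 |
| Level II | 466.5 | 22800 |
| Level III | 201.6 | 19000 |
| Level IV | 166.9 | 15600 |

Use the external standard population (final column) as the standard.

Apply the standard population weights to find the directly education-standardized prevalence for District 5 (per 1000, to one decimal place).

293.1

Standard total = 73600; weights = 0.2201, 0.3098, 0.2582, 0.2120.
Standardized rate: 0.2201×277.8 + 0.3098×466.5 + 0.2582×201.6 + 0.2120×166.9 = 293.0788 per 1000.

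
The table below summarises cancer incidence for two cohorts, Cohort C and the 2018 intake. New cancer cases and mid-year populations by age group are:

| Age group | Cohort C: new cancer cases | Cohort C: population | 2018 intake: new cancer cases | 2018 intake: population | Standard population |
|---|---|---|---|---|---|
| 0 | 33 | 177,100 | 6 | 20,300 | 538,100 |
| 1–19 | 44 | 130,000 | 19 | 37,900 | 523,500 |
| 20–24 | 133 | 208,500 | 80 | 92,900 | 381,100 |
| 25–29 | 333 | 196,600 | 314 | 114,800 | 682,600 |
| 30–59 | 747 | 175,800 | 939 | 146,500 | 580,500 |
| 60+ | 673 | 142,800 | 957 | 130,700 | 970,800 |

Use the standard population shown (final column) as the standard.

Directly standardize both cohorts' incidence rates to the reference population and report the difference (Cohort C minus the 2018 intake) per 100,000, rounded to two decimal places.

-128.57

Age-specific rates per 100,000 for Cohort C: 18.63, 33.85, 63.79, 169.38, 424.91, 471.29.
For the 2018 intake: 29.56, 50.13, 86.11, 273.52, 640.96, 732.21.
Standard total = 3,676,600; weights = 0.1464, 0.1424, 0.1037, 0.1857, 0.1579, 0.2640.
Cohort C: 0.1464×18.63 + 0.1424×33.85 + 0.1037×63.79 + 0.1857×169.38 + 0.1579×424.91 + 0.2640×471.29 = 237.1385 per 100,000.
The 2018 intake: 0.1464×29.56 + 0.1424×50.13 + 0.1037×86.11 + 0.1857×273.52 + 0.1579×640.96 + 0.2640×732.21 = 365.7118 per 100,000.
Difference = 237.1385 − 365.7118 = -128.5733.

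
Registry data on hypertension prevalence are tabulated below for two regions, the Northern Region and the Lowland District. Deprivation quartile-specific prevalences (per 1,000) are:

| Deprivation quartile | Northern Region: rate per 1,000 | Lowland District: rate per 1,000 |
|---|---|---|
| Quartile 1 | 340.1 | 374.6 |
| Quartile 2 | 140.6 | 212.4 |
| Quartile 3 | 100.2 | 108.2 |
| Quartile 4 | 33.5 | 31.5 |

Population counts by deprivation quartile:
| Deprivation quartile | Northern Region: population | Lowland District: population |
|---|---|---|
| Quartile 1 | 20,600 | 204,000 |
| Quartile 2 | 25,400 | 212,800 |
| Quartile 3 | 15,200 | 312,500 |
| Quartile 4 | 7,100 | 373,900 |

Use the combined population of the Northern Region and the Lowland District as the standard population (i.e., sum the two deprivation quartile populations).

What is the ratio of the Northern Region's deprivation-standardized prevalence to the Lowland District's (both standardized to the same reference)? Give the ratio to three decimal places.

0.853

Combined standard total = 1,171,500; weights = 0.1917, 0.2033, 0.2797, 0.3252.
The Northern Region: 0.1917×340.1 + 0.2033×140.6 + 0.2797×100.2 + 0.3252×33.5 = 132.7157 per 1,000.
The Lowland District: 0.1917×374.6 + 0.2033×212.4 + 0.2797×108.2 + 0.3252×31.5 = 155.5164 per 1,000.
Ratio = 132.7157 ÷ 155.5164 = 0.85339.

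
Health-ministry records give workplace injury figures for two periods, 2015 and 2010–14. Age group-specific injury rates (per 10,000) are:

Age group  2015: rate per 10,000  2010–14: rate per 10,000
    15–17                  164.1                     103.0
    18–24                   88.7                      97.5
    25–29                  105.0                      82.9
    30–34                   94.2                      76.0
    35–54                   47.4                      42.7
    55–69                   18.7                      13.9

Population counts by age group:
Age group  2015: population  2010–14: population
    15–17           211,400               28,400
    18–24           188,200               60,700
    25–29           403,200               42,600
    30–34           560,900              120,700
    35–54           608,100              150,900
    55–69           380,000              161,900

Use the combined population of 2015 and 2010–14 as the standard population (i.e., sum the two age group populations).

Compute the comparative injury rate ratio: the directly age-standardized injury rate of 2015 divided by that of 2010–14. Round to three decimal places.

1.230

Combined standard total = 2,917,000; weights = 0.0822, 0.0853, 0.1528, 0.2337, 0.2602, 0.1858.
2015: 0.0822×164.1 + 0.0853×88.7 + 0.1528×105.0 + 0.2337×94.2 + 0.2602×47.4 + 0.1858×18.7 = 74.9244 per 10,000.
2010–14: 0.0822×103.0 + 0.0853×97.5 + 0.1528×82.9 + 0.2337×76.0 + 0.2602×42.7 + 0.1858×13.9 = 60.9075 per 10,000.
Ratio = 74.9244 ÷ 60.9075 = 1.23013.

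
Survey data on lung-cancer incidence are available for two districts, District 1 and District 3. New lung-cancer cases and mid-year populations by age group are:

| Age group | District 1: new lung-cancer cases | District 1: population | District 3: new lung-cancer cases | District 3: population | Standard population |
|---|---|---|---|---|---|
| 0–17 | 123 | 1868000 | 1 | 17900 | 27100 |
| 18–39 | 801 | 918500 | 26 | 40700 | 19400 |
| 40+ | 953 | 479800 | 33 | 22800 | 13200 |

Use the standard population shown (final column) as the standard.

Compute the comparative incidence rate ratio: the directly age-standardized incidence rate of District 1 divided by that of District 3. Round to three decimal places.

1.361

Age-specific rates per 100000 for District 1: 6.58, 87.21, 198.62.
For District 3: 5.59, 63.88, 144.74.
Standard total = 59700; weights = 0.4539, 0.3250, 0.2211.
District 1: 0.4539×6.58 + 0.3250×87.21 + 0.2211×198.62 = 75.2447 per 100000.
District 3: 0.4539×5.59 + 0.3250×63.88 + 0.2211×144.74 = 55.2971 per 100000.
Ratio = 75.2447 ÷ 55.2971 = 1.36074.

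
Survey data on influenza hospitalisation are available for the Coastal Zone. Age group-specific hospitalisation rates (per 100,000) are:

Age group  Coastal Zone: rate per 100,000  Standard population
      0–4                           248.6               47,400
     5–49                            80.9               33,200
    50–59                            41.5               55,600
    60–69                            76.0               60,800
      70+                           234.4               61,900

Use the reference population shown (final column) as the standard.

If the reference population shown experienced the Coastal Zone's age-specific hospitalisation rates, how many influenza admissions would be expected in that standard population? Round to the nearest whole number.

359

Expected influenza admissions = Σ (standard pop × age-specific rate ÷ 100,000)
= 47,400×248.6/100,000 + 33,200×80.9/100,000 + 55,600×41.5/100,000 + 60,800×76.0/100,000 + 61,900×234.4/100,000
= 117.84 + 26.86 + 23.07 + 46.21 + 145.09 = 359.07.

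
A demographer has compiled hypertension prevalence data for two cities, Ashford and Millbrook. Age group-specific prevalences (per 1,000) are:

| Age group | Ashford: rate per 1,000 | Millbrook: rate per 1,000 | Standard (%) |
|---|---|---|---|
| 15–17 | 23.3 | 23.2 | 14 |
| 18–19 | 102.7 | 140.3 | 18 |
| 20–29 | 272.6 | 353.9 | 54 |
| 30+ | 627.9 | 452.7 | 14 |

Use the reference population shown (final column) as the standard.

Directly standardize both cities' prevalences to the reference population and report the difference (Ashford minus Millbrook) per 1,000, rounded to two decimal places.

-26.13

Standard weights: 0.14, 0.18, 0.54, 0.14.
Ashford: 0.1400×23.3 + 0.1800×102.7 + 0.5400×272.6 + 0.1400×627.9 = 256.8580 per 1,000.
Millbrook: 0.1400×23.2 + 0.1800×140.3 + 0.5400×353.9 + 0.1400×452.7 = 282.9860 per 1,000.
Difference = 256.8580 − 282.9860 = -26.1280.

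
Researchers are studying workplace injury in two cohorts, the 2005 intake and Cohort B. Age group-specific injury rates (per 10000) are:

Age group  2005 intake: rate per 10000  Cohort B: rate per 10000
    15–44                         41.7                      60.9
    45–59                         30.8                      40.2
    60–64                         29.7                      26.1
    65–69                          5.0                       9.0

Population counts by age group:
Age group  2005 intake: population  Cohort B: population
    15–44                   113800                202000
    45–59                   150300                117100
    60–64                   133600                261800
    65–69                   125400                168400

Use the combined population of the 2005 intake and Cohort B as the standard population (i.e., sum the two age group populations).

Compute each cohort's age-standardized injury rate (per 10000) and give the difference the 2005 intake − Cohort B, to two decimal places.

-6.55

Combined standard total = 1272400; weights = 0.2482, 0.2102, 0.3108, 0.2309.
The 2005 intake: 0.2482×41.7 + 0.2102×30.8 + 0.3108×29.7 + 0.2309×5.0 = 27.2062 per 10000.
Cohort B: 0.2482×60.9 + 0.2102×40.2 + 0.3108×26.1 + 0.2309×9.0 = 33.7518 per 10000.
Difference = 27.2062 − 33.7518 = -6.5456.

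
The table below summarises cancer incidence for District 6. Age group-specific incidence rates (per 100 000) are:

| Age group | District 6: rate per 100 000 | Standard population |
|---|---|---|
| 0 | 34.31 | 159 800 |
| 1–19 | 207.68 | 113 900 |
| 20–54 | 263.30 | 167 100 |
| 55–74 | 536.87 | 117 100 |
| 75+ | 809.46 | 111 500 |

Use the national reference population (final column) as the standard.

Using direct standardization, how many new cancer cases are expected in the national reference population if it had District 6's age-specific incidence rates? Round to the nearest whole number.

2263

Expected new cancer cases = Σ (standard pop × age-specific rate ÷ 100 000)
= 159 800×34.31/100 000 + 113 900×207.68/100 000 + 167 100×263.30/100 000 + 117 100×536.87/100 000 + 111 500×809.46/100 000
= 54.83 + 236.55 + 439.97 + 628.67 + 902.55 = 2262.57.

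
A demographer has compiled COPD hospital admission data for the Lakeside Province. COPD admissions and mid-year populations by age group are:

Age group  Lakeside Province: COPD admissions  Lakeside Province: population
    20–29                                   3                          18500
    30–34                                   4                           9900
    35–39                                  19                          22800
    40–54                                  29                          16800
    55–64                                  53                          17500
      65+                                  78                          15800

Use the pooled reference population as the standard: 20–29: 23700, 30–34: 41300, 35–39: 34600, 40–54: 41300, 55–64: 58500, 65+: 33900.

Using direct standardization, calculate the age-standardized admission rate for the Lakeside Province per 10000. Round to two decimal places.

19.94

Age-specific rates per 10000 for the Lakeside Province: 1.62, 4.04, 8.33, 17.26, 30.29, 49.37.
Standard total = 233300; weights = 0.1016, 0.1770, 0.1483, 0.1770, 0.2508, 0.1453.
Standardized rate: 0.1016×1.62 + 0.1770×4.04 + 0.1483×8.33 + 0.1770×17.26 + 0.2508×30.29 + 0.1453×49.37 = 19.9392 per 10000.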